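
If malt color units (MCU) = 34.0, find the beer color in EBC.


SRM = 1.4922·MCU^0.6859;  EBC = SRM·1.97
SRM = 1.4922·34.0^0.6859 = 16.7598
EBC = 16.7598·1.97

33.0168 EBC


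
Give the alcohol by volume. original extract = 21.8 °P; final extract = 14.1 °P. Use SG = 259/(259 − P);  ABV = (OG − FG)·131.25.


OG = 259/(259 − 21.8) = 1.0919
FG = 259/(259 − 14.1) = 1.0576
ABV = (1.0919 − 1.0576)·131.25

4.5059 % ABV


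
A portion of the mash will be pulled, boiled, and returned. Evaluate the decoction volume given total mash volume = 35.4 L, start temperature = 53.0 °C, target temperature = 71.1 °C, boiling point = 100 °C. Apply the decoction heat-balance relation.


V_dec = V_total·(T_target − T_start)/(T_boil − T_start)
V_dec = 35.4·(71.1 − 53.0)/(100 − 53.0)

13.6328 L


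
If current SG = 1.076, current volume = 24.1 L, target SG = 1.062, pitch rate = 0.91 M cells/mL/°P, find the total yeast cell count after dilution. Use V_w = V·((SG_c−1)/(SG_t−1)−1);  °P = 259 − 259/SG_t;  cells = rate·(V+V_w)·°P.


V_w = 24.1·((1.076−1)/(1.062−1)−1) = 5.4419
V_final = 24.1 + 5.4419 = 29.5419
°P = 259 − 259/1.062 = 15.1205
cells = 0.91·29.5419·15.1205

406.4876 billion cells


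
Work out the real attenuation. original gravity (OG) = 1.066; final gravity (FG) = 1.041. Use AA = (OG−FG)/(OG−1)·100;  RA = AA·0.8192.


AA = (1.066 − 1.041)/(1.066 − 1)·100 = 37.8788
RA = 37.8788·0.8192

31.0303 %


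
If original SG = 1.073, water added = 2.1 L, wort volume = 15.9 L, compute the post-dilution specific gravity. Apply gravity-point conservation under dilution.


SG_new = 1 + (SG_old − 1)·V_old/(V_old + V_water)
pts = (1.073 − 1)·1000·15.9/(15.9 + 2.1) = 64.4833
SG_new = 1 + 64.4833/1000

1.0645


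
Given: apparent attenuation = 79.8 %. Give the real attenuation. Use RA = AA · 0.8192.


RA = 79.8 · 0.8192

65.3722 %


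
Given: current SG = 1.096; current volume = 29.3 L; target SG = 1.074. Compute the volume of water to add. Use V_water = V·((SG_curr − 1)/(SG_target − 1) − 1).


V_water = 29.3·((1.096 − 1)/(1.074 − 1) − 1)

8.7108 L


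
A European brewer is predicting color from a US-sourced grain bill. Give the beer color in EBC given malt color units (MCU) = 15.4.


SRM = 1.4922·MCU^0.6859;  EBC = SRM·1.97
SRM = 1.4922·15.4^0.6859 = 9.7353
EBC = 9.7353·1.97

19.1785 EBC


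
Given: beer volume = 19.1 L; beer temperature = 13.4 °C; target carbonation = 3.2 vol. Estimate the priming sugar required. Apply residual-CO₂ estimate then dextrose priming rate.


residual = 14.695·(0.01821 + 0.09011·e^(−0.04·T));  sugar = (target − residual)·4.0·V
residual = 14.695·(0.01821 + 0.09011·e^(−0.04·13.4)) = 1.0423
sugar = (3.2 − 1.0423)·4.0·19.1

164.8449 g


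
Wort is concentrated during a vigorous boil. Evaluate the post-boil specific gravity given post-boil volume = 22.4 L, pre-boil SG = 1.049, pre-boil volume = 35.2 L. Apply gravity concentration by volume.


SG_post = 1 + (SG_pre − 1)·V_pre/V_post
pts_pre = (1.049 − 1)·1000 = 49.0000
pts_post = 49.0000·35.2/22.4 = 77.0000
SG_post = 1 + 77.0000/1000

1.0770


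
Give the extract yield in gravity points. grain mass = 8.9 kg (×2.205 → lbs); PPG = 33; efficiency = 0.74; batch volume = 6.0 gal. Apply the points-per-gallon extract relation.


points = lbs × PPG × eff / vol
lbs = 8.9 × 2.205 = 19.6245
points = 19.6245 × 33 × 0.74 / 6.0

79.8717 points


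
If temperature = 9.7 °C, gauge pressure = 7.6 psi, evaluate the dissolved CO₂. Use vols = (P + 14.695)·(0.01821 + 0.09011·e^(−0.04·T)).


vols = (7.6 + 14.695)·(0.01821 + 0.09011·e^(−0.04·9.7))

1.7689 volumes


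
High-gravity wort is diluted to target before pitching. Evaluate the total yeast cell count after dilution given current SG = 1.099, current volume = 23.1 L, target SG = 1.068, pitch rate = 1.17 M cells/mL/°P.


V_w = V·((SG_c−1)/(SG_t−1)−1);  °P = 259 − 259/SG_t;  cells = rate·(V+V_w)·°P
V_w = 23.1·((1.099−1)/(1.068−1)−1) = 10.5309
V_final = 23.1 + 10.5309 = 33.6309
°P = 259 − 259/1.068 = 16.4906
cells = 1.17·33.6309·16.4906

648.8758 billion cells


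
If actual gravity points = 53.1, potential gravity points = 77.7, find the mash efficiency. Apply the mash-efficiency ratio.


efficiency = actual / potential × 100
efficiency = 53.1 / 77.7 × 100

68.3398 %


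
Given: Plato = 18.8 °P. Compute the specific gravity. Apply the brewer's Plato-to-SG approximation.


SG = 259/(259 − P)
SG = 259/(259 − 18.8)

1.0783


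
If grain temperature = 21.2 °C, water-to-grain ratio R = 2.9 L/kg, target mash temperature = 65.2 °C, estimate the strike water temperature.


T_strike = (0.41/R)·(T_mash − T_grain) + T_mash
T_strike = (0.41/2.9)·(65.2 − 21.2) + 65.2

71.4207 °C


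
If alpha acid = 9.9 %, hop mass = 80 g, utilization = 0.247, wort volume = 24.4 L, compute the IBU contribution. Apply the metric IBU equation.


IBU = (α/100)·mass·U·1000 / V
IBU = (9.9/100)·80·0.247·1000 / 24.4

80.1738 IBU


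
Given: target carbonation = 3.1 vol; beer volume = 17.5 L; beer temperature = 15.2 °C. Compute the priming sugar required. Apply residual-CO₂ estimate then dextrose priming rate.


residual = 14.695·(0.01821 + 0.09011·e^(−0.04·T));  sugar = (target − residual)·4.0·V
residual = 14.695·(0.01821 + 0.09011·e^(−0.04·15.2)) = 0.9885
sugar = (3.1 − 0.9885)·4.0·17.5

147.8034 g


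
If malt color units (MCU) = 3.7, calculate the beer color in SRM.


SRM = 1.4922 · MCU^0.6859
SRM = 1.4922 · 3.7^0.6859

3.6606 SRM


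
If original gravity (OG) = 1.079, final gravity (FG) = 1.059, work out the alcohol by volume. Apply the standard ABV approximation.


ABV = (OG − FG) · 131.25
ABV = (1.079 − 1.059) · 131.25

2.6250 % ABV


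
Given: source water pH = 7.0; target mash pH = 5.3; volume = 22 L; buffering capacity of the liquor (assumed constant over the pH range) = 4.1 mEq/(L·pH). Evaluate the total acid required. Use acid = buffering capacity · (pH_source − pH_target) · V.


acid = 4.1 · (7.0 − 5.3) · 22

153.3400 mEq


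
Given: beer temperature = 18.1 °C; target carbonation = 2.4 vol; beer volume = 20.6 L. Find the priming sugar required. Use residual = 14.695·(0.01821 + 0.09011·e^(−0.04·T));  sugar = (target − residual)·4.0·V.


residual = 14.695·(0.01821 + 0.09011·e^(−0.04·18.1)) = 0.9096
sugar = (2.4 − 0.9096)·4.0·20.6

122.8119 g


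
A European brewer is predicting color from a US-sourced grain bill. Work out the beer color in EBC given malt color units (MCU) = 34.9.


SRM = 1.4922·MCU^0.6859;  EBC = SRM·1.97
SRM = 1.4922·34.9^0.6859 = 17.0628
EBC = 17.0628·1.97

33.6138 EBC


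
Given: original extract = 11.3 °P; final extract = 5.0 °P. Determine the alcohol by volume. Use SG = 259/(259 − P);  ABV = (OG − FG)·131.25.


OG = 259/(259 − 11.3) = 1.0456
FG = 259/(259 − 5.0) = 1.0197
ABV = (1.0456 − 1.0197)·131.25

3.4039 % ABV


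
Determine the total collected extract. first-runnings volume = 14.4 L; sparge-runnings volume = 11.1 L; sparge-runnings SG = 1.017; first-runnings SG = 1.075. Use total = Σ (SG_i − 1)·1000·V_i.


first = (1.075 − 1)·1000·14.4 = 1080.0000
sparge = (1.017 − 1)·1000·11.1 = 188.7000
total = 1080.0000 + 188.7000

1268.7000 gravity·L


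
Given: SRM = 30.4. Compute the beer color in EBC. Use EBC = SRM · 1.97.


EBC = 30.4 · 1.97

59.8880 EBC


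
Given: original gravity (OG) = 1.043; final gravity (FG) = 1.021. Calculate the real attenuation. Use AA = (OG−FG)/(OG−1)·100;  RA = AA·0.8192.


AA = (1.043 − 1.021)/(1.043 − 1)·100 = 51.1628
RA = 51.1628·0.8192

41.9126 %


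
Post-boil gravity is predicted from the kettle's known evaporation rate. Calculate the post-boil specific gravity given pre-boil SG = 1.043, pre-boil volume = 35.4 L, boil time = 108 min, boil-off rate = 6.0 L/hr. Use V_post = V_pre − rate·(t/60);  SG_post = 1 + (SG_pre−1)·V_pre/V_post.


V_post = 35.4 − 6.0·(108/60) = 24.6000
SG_post = 1 + (1.043 − 1)·35.4/24.6000

1.0619


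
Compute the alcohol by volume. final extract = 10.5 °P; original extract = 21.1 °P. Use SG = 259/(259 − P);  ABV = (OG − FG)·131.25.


OG = 259/(259 − 21.1) = 1.0887
FG = 259/(259 − 10.5) = 1.0423
ABV = (1.0887 − 1.0423)·131.25

6.0951 % ABV


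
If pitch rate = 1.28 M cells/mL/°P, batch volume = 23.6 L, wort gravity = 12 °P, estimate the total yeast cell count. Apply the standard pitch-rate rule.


cells (billions) = rate · V_L · °P
cells = 1.28 · 23.6 · 12

362.4960 billion cells


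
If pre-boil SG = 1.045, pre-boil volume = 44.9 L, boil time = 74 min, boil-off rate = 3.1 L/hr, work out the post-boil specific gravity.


V_post = V_pre − rate·(t/60);  SG_post = 1 + (SG_pre−1)·V_pre/V_post
V_post = 44.9 − 3.1·(74/60) = 41.0767
SG_post = 1 + (1.045 − 1)·44.9/41.0767

1.0492


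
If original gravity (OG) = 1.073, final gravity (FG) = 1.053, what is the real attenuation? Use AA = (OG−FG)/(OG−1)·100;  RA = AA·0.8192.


AA = (1.073 − 1.053)/(1.073 − 1)·100 = 27.3973
RA = 27.3973·0.8192

22.4438 %


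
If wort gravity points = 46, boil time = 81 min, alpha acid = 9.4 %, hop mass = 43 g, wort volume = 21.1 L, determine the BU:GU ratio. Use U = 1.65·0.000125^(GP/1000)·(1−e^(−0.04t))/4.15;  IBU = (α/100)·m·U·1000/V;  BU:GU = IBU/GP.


U = 1.65·0.000125^(46/1000)·(1−e^(−0.04·81))/4.15 = 0.2527
IBU = (9.4/100)·43·0.2527·1000/21.1 = 48.4013
BU:GU = 48.4013/46

1.0522


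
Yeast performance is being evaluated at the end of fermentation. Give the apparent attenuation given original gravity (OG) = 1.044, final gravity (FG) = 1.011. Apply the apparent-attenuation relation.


AA = (OG − FG)/(OG − 1) · 100
AA = (1.044 − 1.011)/(1.044 − 1) · 100

75.0000 %


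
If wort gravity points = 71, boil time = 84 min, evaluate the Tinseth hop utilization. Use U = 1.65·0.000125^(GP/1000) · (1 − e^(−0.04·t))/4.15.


bigness = 1.65·0.000125^(71/1000) = 0.8717
boil_factor = (1 − e^(−0.04·84))/4.15 = 0.2326
U = 0.8717 · 0.2326

0.2028


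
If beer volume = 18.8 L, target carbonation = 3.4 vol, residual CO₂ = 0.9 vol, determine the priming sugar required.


sugar = (target − residual)·4.0·V
sugar = (3.4 − 0.9)·4.0·18.8

188.0000 g


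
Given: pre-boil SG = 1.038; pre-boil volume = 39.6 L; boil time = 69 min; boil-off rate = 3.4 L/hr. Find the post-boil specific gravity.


V_post = V_pre − rate·(t/60);  SG_post = 1 + (SG_pre−1)·V_pre/V_post
V_post = 39.6 − 3.4·(69/60) = 35.6900
SG_post = 1 + (1.038 − 1)·39.6/35.6900

1.0422


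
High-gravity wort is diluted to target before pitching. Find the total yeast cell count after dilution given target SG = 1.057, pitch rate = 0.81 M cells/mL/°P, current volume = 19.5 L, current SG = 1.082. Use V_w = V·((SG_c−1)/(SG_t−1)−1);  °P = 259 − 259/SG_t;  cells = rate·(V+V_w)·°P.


V_w = 19.5·((1.082−1)/(1.057−1)−1) = 8.5526
V_final = 19.5 + 8.5526 = 28.0526
°P = 259 − 259/1.057 = 13.9669
cells = 0.81·28.0526·13.9669

317.3644 billion cells


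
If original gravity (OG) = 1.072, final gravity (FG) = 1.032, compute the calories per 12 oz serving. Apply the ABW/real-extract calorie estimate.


ABW = (OG−FG)·131.25·0.79/FG;  °P = 259 − 259/SG (for OG→OE and FG→AE);  RE = 0.1808·OE + 0.8192·AE;  Cal = (6.9·ABW + 4·(RE−0.1))·FG·3.55
ABW = (1.072 − 1.032)·131.25·0.79/1.032 = 4.0189
OE = 259 − 259/1.072 = 17.3955 °P
AE = 259 − 259/1.032 = 8.0310 °P
RE = 0.1808·17.3955 + 0.8192·8.0310 = 9.7241 °P
Cal = (6.9·4.0189 + 4·(9.7241−0.1))·1.032·3.55

242.6286 kcal


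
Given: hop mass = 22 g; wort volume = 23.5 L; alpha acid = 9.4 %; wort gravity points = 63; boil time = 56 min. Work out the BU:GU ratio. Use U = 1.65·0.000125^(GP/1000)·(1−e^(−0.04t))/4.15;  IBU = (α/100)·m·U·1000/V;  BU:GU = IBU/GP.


U = 1.65·0.000125^(63/1000)·(1−e^(−0.04·56))/4.15 = 0.2017
IBU = (9.4/100)·22·0.2017·1000/23.5 = 17.7476
BU:GU = 17.7476/63

0.2817


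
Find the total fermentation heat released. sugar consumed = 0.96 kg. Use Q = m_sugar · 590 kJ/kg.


Q = 0.96 · 590

566.4000 kJ


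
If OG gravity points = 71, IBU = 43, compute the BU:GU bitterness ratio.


BU:GU = IBU / OG_points
BU:GU = 43 / 71

0.6056


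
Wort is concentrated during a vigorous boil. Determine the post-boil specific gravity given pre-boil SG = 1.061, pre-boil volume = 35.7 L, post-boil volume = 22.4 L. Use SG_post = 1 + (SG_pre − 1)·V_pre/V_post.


pts_pre = (1.061 − 1)·1000 = 61.0000
pts_post = 61.0000·35.7/22.4 = 97.2187
SG_post = 1 + 97.2187/1000

1.0972


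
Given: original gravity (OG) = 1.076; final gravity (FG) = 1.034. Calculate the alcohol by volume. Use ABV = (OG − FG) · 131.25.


ABV = (1.076 − 1.034) · 131.25

5.5125 % ABV


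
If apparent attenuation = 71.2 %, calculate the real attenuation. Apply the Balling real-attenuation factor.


RA = AA · 0.8192
RA = 71.2 · 0.8192

58.3270 %


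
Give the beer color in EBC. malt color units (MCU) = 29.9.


SRM = 1.4922·MCU^0.6859;  EBC = SRM·1.97
SRM = 1.4922·29.9^0.6859 = 15.3458
EBC = 15.3458·1.97

30.2313 EBC


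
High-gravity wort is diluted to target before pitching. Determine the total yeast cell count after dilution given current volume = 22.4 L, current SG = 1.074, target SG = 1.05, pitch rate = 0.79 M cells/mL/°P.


V_w = V·((SG_c−1)/(SG_t−1)−1);  °P = 259 − 259/SG_t;  cells = rate·(V+V_w)·°P
V_w = 22.4·((1.074−1)/(1.05−1)−1) = 10.7520
V_final = 22.4 + 10.7520 = 33.1520
°P = 259 − 259/1.05 = 12.3333
cells = 0.79·33.1520·12.3333

323.0110 billion cells


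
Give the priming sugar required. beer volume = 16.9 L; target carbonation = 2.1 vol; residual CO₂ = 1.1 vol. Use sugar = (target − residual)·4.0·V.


sugar = (2.1 − 1.1)·4.0·16.9

67.6000 g


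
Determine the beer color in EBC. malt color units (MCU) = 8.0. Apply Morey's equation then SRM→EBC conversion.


SRM = 1.4922·MCU^0.6859;  EBC = SRM·1.97
SRM = 1.4922·8.0^0.6859 = 6.2124
EBC = 6.2124·1.97

12.2383 EBC


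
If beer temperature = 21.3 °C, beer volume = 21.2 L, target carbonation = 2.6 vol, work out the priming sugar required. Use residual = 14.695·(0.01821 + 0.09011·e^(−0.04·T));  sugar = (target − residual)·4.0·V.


residual = 14.695·(0.01821 + 0.09011·e^(−0.04·21.3)) = 0.8324
sugar = (2.6 − 0.8324)·4.0·21.2

149.8896 g


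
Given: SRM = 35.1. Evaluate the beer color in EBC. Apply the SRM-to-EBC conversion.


EBC = SRM · 1.97
EBC = 35.1 · 1.97

69.1470 EBC


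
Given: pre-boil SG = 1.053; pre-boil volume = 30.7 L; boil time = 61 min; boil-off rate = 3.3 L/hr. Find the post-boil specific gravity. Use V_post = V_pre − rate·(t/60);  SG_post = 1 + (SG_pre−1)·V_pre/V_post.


V_post = 30.7 − 3.3·(61/60) = 27.3450
SG_post = 1 + (1.053 − 1)·30.7/27.3450

1.0595


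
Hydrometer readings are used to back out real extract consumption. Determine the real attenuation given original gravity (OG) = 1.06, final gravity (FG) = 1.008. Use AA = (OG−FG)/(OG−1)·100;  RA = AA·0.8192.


AA = (1.06 − 1.008)/(1.06 − 1)·100 = 86.6667
RA = 86.6667·0.8192

70.9973 %


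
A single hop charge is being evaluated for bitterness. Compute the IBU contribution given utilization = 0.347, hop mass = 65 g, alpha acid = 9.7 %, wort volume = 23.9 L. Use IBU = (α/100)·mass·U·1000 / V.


IBU = (9.7/100)·65·0.347·1000 / 23.9

91.5412 IBU


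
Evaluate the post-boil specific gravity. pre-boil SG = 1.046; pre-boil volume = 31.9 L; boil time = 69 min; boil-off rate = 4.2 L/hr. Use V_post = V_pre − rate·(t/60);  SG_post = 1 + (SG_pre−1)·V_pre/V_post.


V_post = 31.9 − 4.2·(69/60) = 27.0700
SG_post = 1 + (1.046 − 1)·31.9/27.0700

1.0542


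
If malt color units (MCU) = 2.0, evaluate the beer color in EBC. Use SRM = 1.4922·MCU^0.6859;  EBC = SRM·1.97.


SRM = 1.4922·2.0^0.6859 = 2.4005
EBC = 2.4005·1.97

4.7290 EBC


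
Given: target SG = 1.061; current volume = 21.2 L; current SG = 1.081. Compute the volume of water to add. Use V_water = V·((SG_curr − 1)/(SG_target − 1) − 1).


V_water = 21.2·((1.081 − 1)/(1.061 − 1) − 1)

6.9508 L


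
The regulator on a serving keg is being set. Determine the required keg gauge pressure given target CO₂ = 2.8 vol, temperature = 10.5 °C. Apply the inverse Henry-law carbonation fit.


psi = vols/(0.01821 + 0.09011·e^(−0.04·T)) − 14.695
psi = 2.8/(0.01821 + 0.09011·e^(−0.04·10.5)) − 14.695

21.4730 psi


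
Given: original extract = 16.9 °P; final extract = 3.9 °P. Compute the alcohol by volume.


SG = 259/(259 − P);  ABV = (OG − FG)·131.25
OG = 259/(259 − 16.9) = 1.0698
FG = 259/(259 − 3.9) = 1.0153
ABV = (1.0698 − 1.0153)·131.25

7.1555 % ABV


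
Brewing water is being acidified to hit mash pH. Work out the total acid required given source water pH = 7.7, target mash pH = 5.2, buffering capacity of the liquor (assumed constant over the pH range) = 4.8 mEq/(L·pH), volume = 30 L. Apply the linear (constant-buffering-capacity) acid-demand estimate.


acid = buffering capacity · (pH_source − pH_target) · V
acid = 4.8 · (7.7 − 5.2) · 30

360.0000 mEq


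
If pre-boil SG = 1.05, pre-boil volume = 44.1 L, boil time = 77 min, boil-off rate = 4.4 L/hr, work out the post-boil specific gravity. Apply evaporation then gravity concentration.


V_post = V_pre − rate·(t/60);  SG_post = 1 + (SG_pre−1)·V_pre/V_post
V_post = 44.1 − 4.4·(77/60) = 38.4533
SG_post = 1 + (1.05 − 1)·44.1/38.4533

1.0573


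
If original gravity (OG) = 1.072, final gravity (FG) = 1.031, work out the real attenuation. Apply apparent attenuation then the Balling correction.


AA = (OG−FG)/(OG−1)·100;  RA = AA·0.8192
AA = (1.072 − 1.031)/(1.072 − 1)·100 = 56.9444
RA = 56.9444·0.8192

46.6489 %


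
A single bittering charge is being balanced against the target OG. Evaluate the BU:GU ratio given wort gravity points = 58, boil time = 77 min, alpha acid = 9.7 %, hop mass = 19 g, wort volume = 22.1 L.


U = 1.65·0.000125^(GP/1000)·(1−e^(−0.04t))/4.15;  IBU = (α/100)·m·U·1000/V;  BU:GU = IBU/GP
U = 1.65·0.000125^(58/1000)·(1−e^(−0.04·77))/4.15 = 0.2252
IBU = (9.7/100)·19·0.2252·1000/22.1 = 18.7826
BU:GU = 18.7826/58

0.3238


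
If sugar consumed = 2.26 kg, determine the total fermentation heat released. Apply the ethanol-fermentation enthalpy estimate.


Q = m_sugar · 590 kJ/kg
Q = 2.26 · 590

1333.4000 kJ


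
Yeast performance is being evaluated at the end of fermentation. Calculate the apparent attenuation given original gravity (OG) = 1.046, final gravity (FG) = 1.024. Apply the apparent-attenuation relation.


AA = (OG − FG)/(OG − 1) · 100
AA = (1.046 − 1.024)/(1.046 − 1) · 100

47.8261 %


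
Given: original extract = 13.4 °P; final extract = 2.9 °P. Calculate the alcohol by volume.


SG = 259/(259 − P);  ABV = (OG − FG)·131.25
OG = 259/(259 − 13.4) = 1.0546
FG = 259/(259 − 2.9) = 1.0113
ABV = (1.0546 − 1.0113)·131.25

5.6748 % ABV


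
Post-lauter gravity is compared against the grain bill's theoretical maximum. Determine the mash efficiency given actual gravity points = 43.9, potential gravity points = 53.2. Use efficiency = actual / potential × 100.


efficiency = 43.9 / 53.2 × 100

82.5188 %


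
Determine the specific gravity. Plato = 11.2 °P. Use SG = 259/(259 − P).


SG = 259/(259 − 11.2)

1.0452


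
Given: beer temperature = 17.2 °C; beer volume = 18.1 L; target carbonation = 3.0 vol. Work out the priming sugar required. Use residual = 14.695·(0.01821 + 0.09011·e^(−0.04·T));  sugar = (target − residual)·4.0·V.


residual = 14.695·(0.01821 + 0.09011·e^(−0.04·17.2)) = 0.9331
sugar = (3.0 − 0.9331)·4.0·18.1

149.6439 g


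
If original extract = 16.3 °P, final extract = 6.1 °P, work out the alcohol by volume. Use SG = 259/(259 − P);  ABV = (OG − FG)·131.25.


OG = 259/(259 − 16.3) = 1.0672
FG = 259/(259 − 6.1) = 1.0241
ABV = (1.0672 − 1.0241)·131.25

5.6491 % ABV


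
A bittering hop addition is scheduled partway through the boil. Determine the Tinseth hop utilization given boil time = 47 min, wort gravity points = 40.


U = 1.65·0.000125^(GP/1000) · (1 − e^(−0.04·t))/4.15
bigness = 1.65·0.000125^(40/1000) = 1.1518
boil_factor = (1 − e^(−0.04·47))/4.15 = 0.2042
U = 1.1518 · 0.2042

0.2352


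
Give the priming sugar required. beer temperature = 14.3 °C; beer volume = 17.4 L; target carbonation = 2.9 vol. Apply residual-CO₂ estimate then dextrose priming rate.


residual = 14.695·(0.01821 + 0.09011·e^(−0.04·T));  sugar = (target − residual)·4.0·V
residual = 14.695·(0.01821 + 0.09011·e^(−0.04·14.3)) = 1.0149
sugar = (2.9 − 1.0149)·4.0·17.4

131.1995 g


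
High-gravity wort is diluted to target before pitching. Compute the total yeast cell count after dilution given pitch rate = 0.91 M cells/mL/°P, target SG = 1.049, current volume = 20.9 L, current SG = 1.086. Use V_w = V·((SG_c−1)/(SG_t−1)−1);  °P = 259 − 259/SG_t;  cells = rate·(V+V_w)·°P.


V_w = 20.9·((1.086−1)/(1.049−1)−1) = 15.7816
V_final = 20.9 + 15.7816 = 36.6816
°P = 259 − 259/1.049 = 12.0982
cells = 0.91·36.6816·12.0982

403.8410 billion cells


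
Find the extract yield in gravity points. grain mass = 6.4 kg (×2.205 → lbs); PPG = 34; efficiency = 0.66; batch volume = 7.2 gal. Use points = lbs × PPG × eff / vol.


lbs = 6.4 × 2.205 = 14.1120
points = 14.1120 × 34 × 0.66 / 7.2

43.9824 points


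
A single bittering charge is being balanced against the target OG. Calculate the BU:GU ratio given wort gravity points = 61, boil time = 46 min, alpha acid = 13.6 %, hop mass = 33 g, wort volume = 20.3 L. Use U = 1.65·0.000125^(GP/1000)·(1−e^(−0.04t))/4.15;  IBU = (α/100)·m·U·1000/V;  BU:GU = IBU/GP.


U = 1.65·0.000125^(61/1000)·(1−e^(−0.04·46))/4.15 = 0.1933
IBU = (13.6/100)·33·0.1933·1000/20.3 = 42.7361
BU:GU = 42.7361/61

0.7006


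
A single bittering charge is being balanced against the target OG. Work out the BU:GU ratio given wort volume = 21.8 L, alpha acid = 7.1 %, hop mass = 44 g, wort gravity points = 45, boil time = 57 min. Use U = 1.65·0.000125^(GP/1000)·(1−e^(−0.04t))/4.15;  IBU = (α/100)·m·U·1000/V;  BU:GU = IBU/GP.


U = 1.65·0.000125^(45/1000)·(1−e^(−0.04·57))/4.15 = 0.2382
IBU = (7.1/100)·44·0.2382·1000/21.8 = 34.1342
BU:GU = 34.1342/45

0.7585


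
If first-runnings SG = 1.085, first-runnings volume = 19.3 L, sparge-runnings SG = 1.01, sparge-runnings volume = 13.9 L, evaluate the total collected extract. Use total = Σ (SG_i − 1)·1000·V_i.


first = (1.085 − 1)·1000·19.3 = 1640.5000
sparge = (1.01 − 1)·1000·13.9 = 139.0000
total = 1640.5000 + 139.0000

1779.5000 gravity·L


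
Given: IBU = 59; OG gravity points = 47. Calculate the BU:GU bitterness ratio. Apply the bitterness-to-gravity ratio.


BU:GU = IBU / OG_points
BU:GU = 59 / 47

1.2553


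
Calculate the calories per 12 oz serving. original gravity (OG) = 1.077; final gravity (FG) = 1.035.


ABW = (OG−FG)·131.25·0.79/FG;  °P = 259 − 259/SG (for OG→OE and FG→AE);  RE = 0.1808·OE + 0.8192·AE;  Cal = (6.9·ABW + 4·(RE−0.1))·FG·3.55
ABW = (1.077 − 1.035)·131.25·0.79/1.035 = 4.2076
OE = 259 − 259/1.077 = 18.5172 °P
AE = 259 − 259/1.035 = 8.7585 °P
RE = 0.1808·18.5172 + 0.8192·8.7585 = 10.5228 °P
Cal = (6.9·4.2076 + 4·(10.5228−0.1))·1.035·3.55

259.8570 kcal


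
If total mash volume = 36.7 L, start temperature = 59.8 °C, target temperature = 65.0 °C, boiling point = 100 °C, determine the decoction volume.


V_dec = V_total·(T_target − T_start)/(T_boil − T_start)
V_dec = 36.7·(65.0 − 59.8)/(100 − 59.8)

4.7473 L


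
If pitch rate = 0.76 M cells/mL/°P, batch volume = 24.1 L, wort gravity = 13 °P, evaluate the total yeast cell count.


cells (billions) = rate · V_L · °P
cells = 0.76 · 24.1 · 13

238.1080 billion cells


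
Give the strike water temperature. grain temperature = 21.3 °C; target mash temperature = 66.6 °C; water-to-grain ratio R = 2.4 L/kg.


T_strike = (0.41/R)·(T_mash − T_grain) + T_mash
T_strike = (0.41/2.4)·(66.6 − 21.3) + 66.6

74.3387 °C


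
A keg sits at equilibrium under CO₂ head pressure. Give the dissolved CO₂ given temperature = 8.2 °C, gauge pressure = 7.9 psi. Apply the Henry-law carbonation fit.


vols = (P + 14.695)·(0.01821 + 0.09011·e^(−0.04·T))
vols = (7.9 + 14.695)·(0.01821 + 0.09011·e^(−0.04·8.2))

1.8781 volumes


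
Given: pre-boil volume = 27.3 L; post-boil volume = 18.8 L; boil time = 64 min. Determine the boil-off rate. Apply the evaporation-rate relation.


rate = (V_pre − V_post) / (t_min/60)
rate = (27.3 − 18.8) / (64/60)

7.9688 L/hr


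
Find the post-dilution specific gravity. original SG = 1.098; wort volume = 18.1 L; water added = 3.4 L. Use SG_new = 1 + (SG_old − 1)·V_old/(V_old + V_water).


pts = (1.098 − 1)·1000·18.1/(18.1 + 3.4) = 82.5023
SG_new = 1 + 82.5023/1000

1.0825


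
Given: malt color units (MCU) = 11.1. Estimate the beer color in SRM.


SRM = 1.4922 · MCU^0.6859
SRM = 1.4922 · 11.1^0.6859

7.7770 SRM


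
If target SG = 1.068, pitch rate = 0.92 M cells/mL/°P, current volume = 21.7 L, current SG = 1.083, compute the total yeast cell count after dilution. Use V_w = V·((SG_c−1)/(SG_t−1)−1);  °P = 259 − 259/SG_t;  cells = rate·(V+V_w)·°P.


V_w = 21.7·((1.083−1)/(1.068−1)−1) = 4.7868
V_final = 21.7 + 4.7868 = 26.4868
°P = 259 − 259/1.068 = 16.4906
cells = 0.92·26.4868·16.4906

401.8409 billion cells


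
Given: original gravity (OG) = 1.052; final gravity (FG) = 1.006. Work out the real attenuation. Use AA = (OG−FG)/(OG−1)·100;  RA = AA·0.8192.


AA = (1.052 − 1.006)/(1.052 − 1)·100 = 88.4615
RA = 88.4615·0.8192

72.4677 %


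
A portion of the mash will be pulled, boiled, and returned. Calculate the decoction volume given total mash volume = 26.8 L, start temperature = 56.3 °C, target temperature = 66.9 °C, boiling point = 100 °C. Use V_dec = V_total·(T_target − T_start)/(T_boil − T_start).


V_dec = 26.8·(66.9 − 56.3)/(100 − 56.3)

6.5007 L


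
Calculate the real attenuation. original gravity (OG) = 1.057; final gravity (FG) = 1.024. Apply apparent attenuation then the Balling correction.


AA = (OG−FG)/(OG−1)·100;  RA = AA·0.8192
AA = (1.057 − 1.024)/(1.057 − 1)·100 = 57.8947
RA = 57.8947·0.8192

47.4274 %


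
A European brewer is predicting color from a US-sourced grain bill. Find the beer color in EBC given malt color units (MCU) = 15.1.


SRM = 1.4922·MCU^0.6859;  EBC = SRM·1.97
SRM = 1.4922·15.1^0.6859 = 9.6048
EBC = 9.6048·1.97

18.9214 EBC


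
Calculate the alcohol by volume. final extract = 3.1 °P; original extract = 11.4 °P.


SG = 259/(259 − P);  ABV = (OG − FG)·131.25
OG = 259/(259 − 11.4) = 1.0460
FG = 259/(259 − 3.1) = 1.0121
ABV = (1.0460 − 1.0121)·131.25

4.4530 % ABV


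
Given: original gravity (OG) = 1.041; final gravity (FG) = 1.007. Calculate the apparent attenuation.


AA = (OG − FG)/(OG − 1) · 100
AA = (1.041 − 1.007)/(1.041 − 1) · 100

82.9268 %


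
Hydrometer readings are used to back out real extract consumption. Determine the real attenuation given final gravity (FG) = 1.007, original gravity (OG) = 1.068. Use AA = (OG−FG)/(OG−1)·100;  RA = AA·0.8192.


AA = (1.068 − 1.007)/(1.068 − 1)·100 = 89.7059
RA = 89.7059·0.8192

73.4871 %


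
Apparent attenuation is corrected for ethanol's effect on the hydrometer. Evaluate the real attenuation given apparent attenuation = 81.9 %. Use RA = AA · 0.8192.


RA = 81.9 · 0.8192

67.0925 %


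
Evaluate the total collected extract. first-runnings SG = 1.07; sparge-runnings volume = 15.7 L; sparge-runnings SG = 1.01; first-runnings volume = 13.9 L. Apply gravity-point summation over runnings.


total = Σ (SG_i − 1)·1000·V_i
first = (1.07 − 1)·1000·13.9 = 973.0000
sparge = (1.01 − 1)·1000·15.7 = 157.0000
total = 973.0000 + 157.0000

1130.0000 gravity·L


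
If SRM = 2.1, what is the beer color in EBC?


EBC = SRM · 1.97
EBC = 2.1 · 1.97

4.1370 EBC


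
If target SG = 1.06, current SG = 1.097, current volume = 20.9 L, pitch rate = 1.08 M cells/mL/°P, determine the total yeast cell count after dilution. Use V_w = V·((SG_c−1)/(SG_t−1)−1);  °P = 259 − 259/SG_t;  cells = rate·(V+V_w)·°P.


V_w = 20.9·((1.097−1)/(1.06−1)−1) = 12.8883
V_final = 20.9 + 12.8883 = 33.7883
°P = 259 − 259/1.06 = 14.6604
cells = 1.08·33.7883·14.6604

534.9777 billion cells


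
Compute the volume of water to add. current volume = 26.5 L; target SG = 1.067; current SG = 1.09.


V_water = V·((SG_curr − 1)/(SG_target − 1) − 1)
V_water = 26.5·((1.09 − 1)/(1.067 − 1) − 1)

9.0970 L


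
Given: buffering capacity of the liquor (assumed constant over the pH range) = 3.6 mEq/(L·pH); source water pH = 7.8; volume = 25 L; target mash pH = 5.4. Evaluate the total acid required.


acid = buffering capacity · (pH_source − pH_target) · V
acid = 3.6 · (7.8 − 5.4) · 25

216.0000 mEq


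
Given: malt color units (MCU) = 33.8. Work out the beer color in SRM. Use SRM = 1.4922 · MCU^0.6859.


SRM = 1.4922 · 33.8^0.6859

16.6921 SRM


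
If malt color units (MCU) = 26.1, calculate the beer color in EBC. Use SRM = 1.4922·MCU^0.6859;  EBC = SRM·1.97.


SRM = 1.4922·26.1^0.6859 = 13.9798
EBC = 13.9798·1.97

27.5402 EBC


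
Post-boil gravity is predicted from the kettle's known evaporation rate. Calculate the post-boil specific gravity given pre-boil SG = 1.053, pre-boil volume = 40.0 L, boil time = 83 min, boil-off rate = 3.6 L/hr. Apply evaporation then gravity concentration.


V_post = V_pre − rate·(t/60);  SG_post = 1 + (SG_pre−1)·V_pre/V_post
V_post = 40.0 − 3.6·(83/60) = 35.0200
SG_post = 1 + (1.053 − 1)·40.0/35.0200

1.0605


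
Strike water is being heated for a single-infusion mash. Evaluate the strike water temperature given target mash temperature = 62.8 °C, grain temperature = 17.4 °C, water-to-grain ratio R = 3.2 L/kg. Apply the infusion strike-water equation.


T_strike = (0.41/R)·(T_mash − T_grain) + T_mash
T_strike = (0.41/3.2)·(62.8 − 17.4) + 62.8

68.6169 °C


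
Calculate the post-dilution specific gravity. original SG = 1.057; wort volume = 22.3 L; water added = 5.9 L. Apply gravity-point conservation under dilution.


SG_new = 1 + (SG_old − 1)·V_old/(V_old + V_water)
pts = (1.057 − 1)·1000·22.3/(22.3 + 5.9) = 45.0745
SG_new = 1 + 45.0745/1000

1.0451


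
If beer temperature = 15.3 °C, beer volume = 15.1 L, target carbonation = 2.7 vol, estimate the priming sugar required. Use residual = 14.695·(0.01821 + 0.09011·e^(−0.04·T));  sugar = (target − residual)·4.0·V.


residual = 14.695·(0.01821 + 0.09011·e^(−0.04·15.3)) = 0.9856
sugar = (2.7 − 0.9856)·4.0·15.1

103.5470 g


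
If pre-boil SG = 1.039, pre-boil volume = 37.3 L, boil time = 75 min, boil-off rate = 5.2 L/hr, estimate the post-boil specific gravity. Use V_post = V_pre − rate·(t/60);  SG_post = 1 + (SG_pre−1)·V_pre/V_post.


V_post = 37.3 − 5.2·(75/60) = 30.8000
SG_post = 1 + (1.039 − 1)·37.3/30.8000

1.0472


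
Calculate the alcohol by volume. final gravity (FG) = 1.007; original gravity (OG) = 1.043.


ABV = (OG − FG) · 131.25
ABV = (1.043 − 1.007) · 131.25

4.7250 % ABV


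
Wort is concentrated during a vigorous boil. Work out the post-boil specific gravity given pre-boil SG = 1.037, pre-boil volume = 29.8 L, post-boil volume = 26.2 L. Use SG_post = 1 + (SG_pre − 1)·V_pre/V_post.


pts_pre = (1.037 − 1)·1000 = 37.0000
pts_post = 37.0000·29.8/26.2 = 42.0840
SG_post = 1 + 42.0840/1000

1.0421


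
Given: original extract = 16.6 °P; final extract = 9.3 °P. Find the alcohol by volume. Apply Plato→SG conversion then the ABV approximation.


SG = 259/(259 − P);  ABV = (OG − FG)·131.25
OG = 259/(259 − 16.6) = 1.0685
FG = 259/(259 − 9.3) = 1.0372
ABV = (1.0685 − 1.0372)·131.25

4.0999 % ABV


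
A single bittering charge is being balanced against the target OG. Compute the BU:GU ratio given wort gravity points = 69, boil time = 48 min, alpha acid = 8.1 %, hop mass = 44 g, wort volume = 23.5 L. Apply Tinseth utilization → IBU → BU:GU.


U = 1.65·0.000125^(GP/1000)·(1−e^(−0.04t))/4.15;  IBU = (α/100)·m·U·1000/V;  BU:GU = IBU/GP
U = 1.65·0.000125^(69/1000)·(1−e^(−0.04·48))/4.15 = 0.1825
IBU = (8.1/100)·44·0.1825·1000/23.5 = 27.6784
BU:GU = 27.6784/69

0.4011


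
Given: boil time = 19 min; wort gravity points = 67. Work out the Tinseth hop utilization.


U = 1.65·0.000125^(GP/1000) · (1 − e^(−0.04·t))/4.15
bigness = 1.65·0.000125^(67/1000) = 0.9036
boil_factor = (1 − e^(−0.04·19))/4.15 = 0.1283
U = 0.9036 · 0.1283

0.1159


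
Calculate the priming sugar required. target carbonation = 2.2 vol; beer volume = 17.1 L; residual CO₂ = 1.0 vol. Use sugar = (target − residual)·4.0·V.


sugar = (2.2 − 1.0)·4.0·17.1

82.0800 g


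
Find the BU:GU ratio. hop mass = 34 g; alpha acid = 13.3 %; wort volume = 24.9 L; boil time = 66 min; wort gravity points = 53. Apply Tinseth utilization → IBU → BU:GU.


U = 1.65·0.000125^(GP/1000)·(1−e^(−0.04t))/4.15;  IBU = (α/100)·m·U·1000/V;  BU:GU = IBU/GP
U = 1.65·0.000125^(53/1000)·(1−e^(−0.04·66))/4.15 = 0.2293
IBU = (13.3/100)·34·0.2293·1000/24.9 = 41.6438
BU:GU = 41.6438/53

0.7857


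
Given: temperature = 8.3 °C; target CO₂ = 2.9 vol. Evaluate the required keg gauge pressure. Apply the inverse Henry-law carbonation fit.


psi = vols/(0.01821 + 0.09011·e^(−0.04·T)) − 14.695
psi = 2.9/(0.01821 + 0.09011·e^(−0.04·8.3)) − 14.695

20.3026 psi


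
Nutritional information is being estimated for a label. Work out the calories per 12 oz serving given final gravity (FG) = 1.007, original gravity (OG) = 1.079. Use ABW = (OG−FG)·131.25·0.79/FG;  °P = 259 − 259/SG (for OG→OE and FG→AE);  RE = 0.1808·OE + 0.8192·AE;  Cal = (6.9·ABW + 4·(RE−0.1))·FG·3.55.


ABW = (1.079 − 1.007)·131.25·0.79/1.007 = 7.4136
OE = 259 − 259/1.079 = 18.9629 °P
AE = 259 − 259/1.007 = 1.8004 °P
RE = 0.1808·18.9629 + 0.8192·1.8004 = 4.9034 °P
Cal = (6.9·7.4136 + 4·(4.9034−0.1))·1.007·3.55

251.5529 kcal


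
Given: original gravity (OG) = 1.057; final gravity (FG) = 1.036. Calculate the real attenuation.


AA = (OG−FG)/(OG−1)·100;  RA = AA·0.8192
AA = (1.057 − 1.036)/(1.057 − 1)·100 = 36.8421
RA = 36.8421·0.8192

30.1811 %


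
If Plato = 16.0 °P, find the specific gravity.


SG = 259/(259 − P)
SG = 259/(259 − 16.0)

1.0658


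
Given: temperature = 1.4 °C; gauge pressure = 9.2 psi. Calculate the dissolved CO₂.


vols = (P + 14.695)·(0.01821 + 0.09011·e^(−0.04·T))
vols = (9.2 + 14.695)·(0.01821 + 0.09011·e^(−0.04·1.4))

2.4710 volumes


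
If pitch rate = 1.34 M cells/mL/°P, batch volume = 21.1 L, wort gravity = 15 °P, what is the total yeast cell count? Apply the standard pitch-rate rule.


cells (billions) = rate · V_L · °P
cells = 1.34 · 21.1 · 15

424.1100 billion cells


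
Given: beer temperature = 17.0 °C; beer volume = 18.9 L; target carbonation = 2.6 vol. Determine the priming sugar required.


residual = 14.695·(0.01821 + 0.09011·e^(−0.04·T));  sugar = (target − residual)·4.0·V
residual = 14.695·(0.01821 + 0.09011·e^(−0.04·17.0)) = 0.9384
sugar = (2.6 − 0.9384)·4.0·18.9

125.6138 g


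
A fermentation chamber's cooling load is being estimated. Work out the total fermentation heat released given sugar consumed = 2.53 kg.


Q = m_sugar · 590 kJ/kg
Q = 2.53 · 590

1492.7000 kJ


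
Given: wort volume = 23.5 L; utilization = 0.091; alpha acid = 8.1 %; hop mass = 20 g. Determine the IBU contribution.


IBU = (α/100)·mass·U·1000 / V
IBU = (8.1/100)·20·0.091·1000 / 23.5

6.2732 IBU


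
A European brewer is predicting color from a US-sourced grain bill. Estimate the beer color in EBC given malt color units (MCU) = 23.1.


SRM = 1.4922·MCU^0.6859;  EBC = SRM·1.97
SRM = 1.4922·23.1^0.6859 = 12.8567
EBC = 12.8567·1.97

25.3276 EBC


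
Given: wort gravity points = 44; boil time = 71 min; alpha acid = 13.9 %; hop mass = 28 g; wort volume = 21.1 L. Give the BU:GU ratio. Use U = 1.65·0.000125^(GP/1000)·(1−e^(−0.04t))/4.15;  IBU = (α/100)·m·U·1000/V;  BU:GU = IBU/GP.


U = 1.65·0.000125^(44/1000)·(1−e^(−0.04·71))/4.15 = 0.2521
IBU = (13.9/100)·28·0.2521·1000/21.1 = 46.4991
BU:GU = 46.4991/44

1.0568


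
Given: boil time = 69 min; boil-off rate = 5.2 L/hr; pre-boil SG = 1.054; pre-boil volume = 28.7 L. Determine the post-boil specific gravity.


V_post = V_pre − rate·(t/60);  SG_post = 1 + (SG_pre−1)·V_pre/V_post
V_post = 28.7 − 5.2·(69/60) = 22.7200
SG_post = 1 + (1.054 − 1)·28.7/22.7200

1.0682


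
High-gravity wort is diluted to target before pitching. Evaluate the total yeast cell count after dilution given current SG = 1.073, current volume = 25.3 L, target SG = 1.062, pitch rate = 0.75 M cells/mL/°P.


V_w = V·((SG_c−1)/(SG_t−1)−1);  °P = 259 − 259/SG_t;  cells = rate·(V+V_w)·°P
V_w = 25.3·((1.073−1)/(1.062−1)−1) = 4.4887
V_final = 25.3 + 4.4887 = 29.7887
°P = 259 − 259/1.062 = 15.1205
cells = 0.75·29.7887·15.1205

337.8157 billion cells


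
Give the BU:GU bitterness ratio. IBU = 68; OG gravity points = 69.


BU:GU = IBU / OG_points
BU:GU = 68 / 69

0.9855


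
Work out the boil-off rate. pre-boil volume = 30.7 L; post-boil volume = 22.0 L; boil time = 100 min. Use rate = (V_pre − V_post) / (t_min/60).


rate = (30.7 − 22.0) / (100/60)

5.2200 L/hr


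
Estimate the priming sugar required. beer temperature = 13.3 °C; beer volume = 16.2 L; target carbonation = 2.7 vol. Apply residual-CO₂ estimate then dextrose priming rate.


residual = 14.695·(0.01821 + 0.09011·e^(−0.04·T));  sugar = (target − residual)·4.0·V
residual = 14.695·(0.01821 + 0.09011·e^(−0.04·13.3)) = 1.0454
sugar = (2.7 − 1.0454)·4.0·16.2

107.2149 g


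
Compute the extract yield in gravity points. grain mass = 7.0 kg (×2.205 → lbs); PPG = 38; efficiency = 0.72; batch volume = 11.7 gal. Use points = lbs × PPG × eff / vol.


lbs = 7.0 × 2.205 = 15.4350
points = 15.4350 × 38 × 0.72 / 11.7

36.0942 points


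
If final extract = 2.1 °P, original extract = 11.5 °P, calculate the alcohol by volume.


SG = 259/(259 − P);  ABV = (OG − FG)·131.25
OG = 259/(259 − 11.5) = 1.0465
FG = 259/(259 − 2.1) = 1.0082
ABV = (1.0465 − 1.0082)·131.25

5.0256 % ABV


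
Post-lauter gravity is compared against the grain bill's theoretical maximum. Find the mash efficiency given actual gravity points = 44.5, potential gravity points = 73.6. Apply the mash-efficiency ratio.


efficiency = actual / potential × 100
efficiency = 44.5 / 73.6 × 100

60.4620 %


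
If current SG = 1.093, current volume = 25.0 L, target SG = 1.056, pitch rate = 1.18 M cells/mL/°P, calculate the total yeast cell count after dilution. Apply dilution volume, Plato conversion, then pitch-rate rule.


V_w = V·((SG_c−1)/(SG_t−1)−1);  °P = 259 − 259/SG_t;  cells = rate·(V+V_w)·°P
V_w = 25.0·((1.093−1)/(1.056−1)−1) = 16.5179
V_final = 25.0 + 16.5179 = 41.5179
°P = 259 − 259/1.056 = 13.7348
cells = 1.18·41.5179·13.7348

672.8849 billion cells
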